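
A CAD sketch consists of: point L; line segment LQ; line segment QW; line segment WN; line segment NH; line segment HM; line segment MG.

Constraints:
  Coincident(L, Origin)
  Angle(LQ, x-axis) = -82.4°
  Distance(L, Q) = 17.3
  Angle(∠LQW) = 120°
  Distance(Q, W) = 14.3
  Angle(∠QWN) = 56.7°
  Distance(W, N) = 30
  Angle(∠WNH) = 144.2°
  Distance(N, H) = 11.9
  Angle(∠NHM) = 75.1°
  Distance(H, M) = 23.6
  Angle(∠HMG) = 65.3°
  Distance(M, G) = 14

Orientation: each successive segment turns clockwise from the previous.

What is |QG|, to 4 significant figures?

10.63

∠NHM = 75.1° gives HM at -46.40° from the x-axis; with |HM| = 23.6, M = (11.20, -2.902). ∠HMG = 65.3° gives MG at -161.1° from the x-axis; with |MG| = 14.0, G = (-2.044, -7.436). Then |QG| = |G − Q| = 10.63.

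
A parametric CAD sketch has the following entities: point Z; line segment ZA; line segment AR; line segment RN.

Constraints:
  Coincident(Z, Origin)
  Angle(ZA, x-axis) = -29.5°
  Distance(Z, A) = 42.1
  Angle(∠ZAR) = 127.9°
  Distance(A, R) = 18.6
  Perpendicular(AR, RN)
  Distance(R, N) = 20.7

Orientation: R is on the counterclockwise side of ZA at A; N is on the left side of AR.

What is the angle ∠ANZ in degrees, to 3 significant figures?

63.8°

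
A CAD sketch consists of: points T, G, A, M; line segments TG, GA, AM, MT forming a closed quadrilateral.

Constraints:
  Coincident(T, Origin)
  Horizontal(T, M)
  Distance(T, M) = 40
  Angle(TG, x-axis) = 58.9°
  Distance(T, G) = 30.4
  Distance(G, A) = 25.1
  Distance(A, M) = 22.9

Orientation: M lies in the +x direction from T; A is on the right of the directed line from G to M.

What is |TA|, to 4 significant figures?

17.15

T is at the origin; TM is horizontal with |TM| = 40.0 and M in +x, so M = (40.0, 0). TG runs at 58.9° with |TG| = 30.4, so G = (15.70, 26.03). A is determined by |GA| = 25.1 and |AM| = 22.9 together: it lies at the intersection of circle(G, 25.1) and circle(M, 22.9). With |GM| = 35.61, the foot of the radical line on GM is 19.29 from G and the perpendicular offset is √(25.1² − 19.29²) = 16.06. Taking the right-of-GM solution: A = (17.12, 0.9706).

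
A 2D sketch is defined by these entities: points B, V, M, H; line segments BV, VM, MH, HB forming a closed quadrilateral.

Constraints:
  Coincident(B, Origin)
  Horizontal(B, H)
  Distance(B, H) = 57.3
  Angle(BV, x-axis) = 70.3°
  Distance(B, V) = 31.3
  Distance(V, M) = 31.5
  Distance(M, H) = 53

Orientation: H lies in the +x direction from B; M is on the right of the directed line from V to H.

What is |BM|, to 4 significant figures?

4.543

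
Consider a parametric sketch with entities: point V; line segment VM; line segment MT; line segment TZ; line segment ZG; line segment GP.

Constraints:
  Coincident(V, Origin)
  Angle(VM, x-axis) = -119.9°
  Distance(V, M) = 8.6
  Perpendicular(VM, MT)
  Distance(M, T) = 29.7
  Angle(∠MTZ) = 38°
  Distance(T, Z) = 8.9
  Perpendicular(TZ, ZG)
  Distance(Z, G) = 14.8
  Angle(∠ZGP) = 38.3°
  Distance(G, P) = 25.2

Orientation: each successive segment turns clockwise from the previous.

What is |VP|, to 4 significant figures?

39.07

TZ ⟂ ZG, so ZG runs at -81.90°; with |ZG| = 14.8, G = (-19.14, -6.049). ∠ZGP = 38.3° gives GP at 136.4° from the x-axis; with |GP| = 25.2, P = (-37.39, 11.33). Then |VP| = |P − V| = 39.07.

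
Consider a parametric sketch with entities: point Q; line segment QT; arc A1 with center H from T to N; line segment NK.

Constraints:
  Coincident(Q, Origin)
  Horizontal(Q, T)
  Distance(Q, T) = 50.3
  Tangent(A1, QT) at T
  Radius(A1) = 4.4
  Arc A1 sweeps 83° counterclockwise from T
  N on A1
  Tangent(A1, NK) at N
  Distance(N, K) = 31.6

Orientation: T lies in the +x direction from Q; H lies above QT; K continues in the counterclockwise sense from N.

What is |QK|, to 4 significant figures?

68.30

Q is at the origin; QT is horizontal with |QT| = 50.3 and T on the +x side, so T = (50.30, 0.000). A1 meets QT tangentially, so HT is at right angles to QT, so H = T + (0, 4.4) = (50.30, 4.400). On A1, T sits at bearing -90° from H; an 83° counterclockwise sweep puts N at bearing -7°, so N = H + 4.4·(cos -7°, sin -7°) = (54.67, 3.864). The tangent condition forces HN to be normal to NK, so NK runs along (−sin -7°, cos -7°); with |NK| = 31.6, K = (58.52, 35.23). Then |QK| = |K − Q| = 68.30.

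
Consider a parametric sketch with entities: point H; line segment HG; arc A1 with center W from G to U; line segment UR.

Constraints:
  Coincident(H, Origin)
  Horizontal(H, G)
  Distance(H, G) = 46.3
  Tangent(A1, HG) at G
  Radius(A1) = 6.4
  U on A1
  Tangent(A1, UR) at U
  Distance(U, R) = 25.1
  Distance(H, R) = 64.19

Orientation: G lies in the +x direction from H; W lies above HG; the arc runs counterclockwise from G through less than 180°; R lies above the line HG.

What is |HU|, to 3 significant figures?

52.9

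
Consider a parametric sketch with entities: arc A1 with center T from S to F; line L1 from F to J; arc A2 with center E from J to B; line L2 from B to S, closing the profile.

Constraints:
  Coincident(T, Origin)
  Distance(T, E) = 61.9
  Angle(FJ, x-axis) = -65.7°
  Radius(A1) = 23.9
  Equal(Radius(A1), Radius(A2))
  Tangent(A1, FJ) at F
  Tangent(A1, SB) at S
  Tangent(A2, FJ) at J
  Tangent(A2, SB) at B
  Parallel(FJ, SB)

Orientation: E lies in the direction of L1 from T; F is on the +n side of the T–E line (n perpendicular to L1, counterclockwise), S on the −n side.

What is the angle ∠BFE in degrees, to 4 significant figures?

16.56°

Tangency of A1 to both parallel lines with radius 23.9 puts F and S at T ± 23.9·n: F = (21.78, 9.835), S = (-21.78, -9.835). Equal radii place J and B the same way about E: J = E + 23.9·n = (47.26, -46.58), B = E − 23.9·n = (3.690, -66.25). Then cos ∠BFE = FB·FE / (|FB||FE|), giving 16.56°.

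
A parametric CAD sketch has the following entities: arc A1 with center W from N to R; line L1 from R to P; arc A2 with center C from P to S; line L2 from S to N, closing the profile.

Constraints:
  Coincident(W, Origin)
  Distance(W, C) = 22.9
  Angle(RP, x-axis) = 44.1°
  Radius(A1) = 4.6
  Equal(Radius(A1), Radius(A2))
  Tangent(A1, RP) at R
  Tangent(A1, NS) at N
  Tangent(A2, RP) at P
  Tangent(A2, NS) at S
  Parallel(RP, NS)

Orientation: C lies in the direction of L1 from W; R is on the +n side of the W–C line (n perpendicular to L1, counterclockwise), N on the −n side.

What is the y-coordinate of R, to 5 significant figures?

3.3034

W is at the origin and C lies 22.9 along u from W, so C = 22.9·u = (16.445, 15.936). Tangency of A1 to both parallel lines with radius 4.6 puts R and N at W ± 4.6·n: R = (-3.2012, 3.3034), N = (3.2012, -3.3034). So R.y = 3.3034.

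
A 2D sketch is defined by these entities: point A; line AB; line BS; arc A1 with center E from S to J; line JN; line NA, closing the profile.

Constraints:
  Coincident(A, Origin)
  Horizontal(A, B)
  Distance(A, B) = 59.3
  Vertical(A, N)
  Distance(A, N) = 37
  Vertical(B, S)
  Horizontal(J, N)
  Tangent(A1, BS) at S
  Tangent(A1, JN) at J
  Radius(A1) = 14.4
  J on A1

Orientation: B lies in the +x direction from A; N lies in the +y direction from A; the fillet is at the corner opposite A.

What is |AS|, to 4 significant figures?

63.46

The virtual corner opposite A is at (59.30, 37.00). The tangent condition forces ES to be normal to BS and since A1 is tangent to JN there, EJ ⟂ JN, with radius 14.4, so the center E sits 14.4 in from both sides at E = (44.90, 22.60). That places the tangent points at S = (59.30, 22.60) on BS and J = (44.90, 37.00) on JN. Then |AS| = |S − A| = 63.46.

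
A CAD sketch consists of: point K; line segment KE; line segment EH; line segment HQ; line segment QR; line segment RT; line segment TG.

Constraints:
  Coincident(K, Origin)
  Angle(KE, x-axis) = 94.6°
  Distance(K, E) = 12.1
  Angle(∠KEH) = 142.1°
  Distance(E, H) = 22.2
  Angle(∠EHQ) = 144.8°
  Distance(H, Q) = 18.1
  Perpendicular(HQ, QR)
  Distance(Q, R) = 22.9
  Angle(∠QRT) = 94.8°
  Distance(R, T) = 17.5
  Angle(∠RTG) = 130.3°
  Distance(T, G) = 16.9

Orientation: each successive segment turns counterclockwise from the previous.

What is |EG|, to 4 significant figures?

6.841

∠QRT = 94.8° gives RT at -17.10° from the x-axis; with |RT| = 17.5, T = (-21.81, 4.764). ∠RTG = 130.3° gives TG at 32.60° from the x-axis; with |TG| = 16.9, G = (-7.568, 13.87). Then |EG| = |G − E| = 6.841.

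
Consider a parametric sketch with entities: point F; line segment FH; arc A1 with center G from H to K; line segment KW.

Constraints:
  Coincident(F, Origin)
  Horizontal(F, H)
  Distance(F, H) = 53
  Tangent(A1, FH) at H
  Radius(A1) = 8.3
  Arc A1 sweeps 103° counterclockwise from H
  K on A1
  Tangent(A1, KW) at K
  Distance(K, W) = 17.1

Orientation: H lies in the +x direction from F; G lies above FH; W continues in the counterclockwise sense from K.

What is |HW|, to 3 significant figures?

27.2

On A1, H sits at bearing -90° from G; a 103° counterclockwise sweep puts K at bearing 13°, so K = G + 8.3·(cos 13°, sin 13°) = (61.1, 10.2). Since A1 is tangent to KW there, GK ⟂ KW, so KW runs along (−sin 13°, cos 13°); with |KW| = 17.1, W = (57.2, 26.8). Then |HW| = |W − H| = 27.2.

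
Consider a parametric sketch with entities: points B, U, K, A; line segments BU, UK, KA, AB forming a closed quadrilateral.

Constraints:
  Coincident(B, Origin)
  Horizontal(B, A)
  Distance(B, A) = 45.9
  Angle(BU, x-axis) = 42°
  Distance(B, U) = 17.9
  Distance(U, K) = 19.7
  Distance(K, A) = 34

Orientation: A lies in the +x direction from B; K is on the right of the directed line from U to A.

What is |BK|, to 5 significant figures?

14.935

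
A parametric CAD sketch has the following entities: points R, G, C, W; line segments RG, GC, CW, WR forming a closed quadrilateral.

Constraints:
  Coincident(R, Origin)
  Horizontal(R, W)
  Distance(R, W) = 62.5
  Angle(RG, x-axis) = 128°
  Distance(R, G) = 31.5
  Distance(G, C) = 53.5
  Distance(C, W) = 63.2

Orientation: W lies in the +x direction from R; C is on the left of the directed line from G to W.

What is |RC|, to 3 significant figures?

58.5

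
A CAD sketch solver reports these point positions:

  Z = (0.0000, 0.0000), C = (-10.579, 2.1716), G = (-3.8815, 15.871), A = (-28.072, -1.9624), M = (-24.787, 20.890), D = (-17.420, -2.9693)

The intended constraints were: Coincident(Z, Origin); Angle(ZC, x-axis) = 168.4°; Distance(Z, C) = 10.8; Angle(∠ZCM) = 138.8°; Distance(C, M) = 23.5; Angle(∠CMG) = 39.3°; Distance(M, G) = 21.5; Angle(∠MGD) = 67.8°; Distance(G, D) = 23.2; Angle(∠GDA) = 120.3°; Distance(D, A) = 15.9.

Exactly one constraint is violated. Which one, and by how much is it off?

Distance(D, A) = 15.9 — off by 5.20.

Z = (0.00, 0.00) ✓; ZC at 168.4° ✓; |ZC| = 10.80 ✓; ∠ZCM = 138.8° ✓; |CM| = 23.50 ✓; ∠CMG = 39.30° ✓; |MG| = 21.50 ✓; ∠MGD = 67.80° ✓; |GD| = 23.20 ✓; ∠GDA = 120.3° ✓; |DA| = 10.70 ✗.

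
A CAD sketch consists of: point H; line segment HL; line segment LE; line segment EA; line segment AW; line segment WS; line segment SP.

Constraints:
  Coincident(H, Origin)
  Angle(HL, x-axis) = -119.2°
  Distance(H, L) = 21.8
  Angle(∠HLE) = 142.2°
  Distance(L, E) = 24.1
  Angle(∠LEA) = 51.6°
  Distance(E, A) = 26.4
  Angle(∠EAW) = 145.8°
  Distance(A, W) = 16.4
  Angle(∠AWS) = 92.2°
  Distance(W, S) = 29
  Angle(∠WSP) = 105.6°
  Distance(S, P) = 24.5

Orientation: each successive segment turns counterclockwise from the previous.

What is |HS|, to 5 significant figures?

15.094

H is at the origin; HL runs at -119.2° with length 21.8, so L = (-10.635, -19.030). ∠HLE = 142.2° gives LE at -81.400° from the x-axis; with |LE| = 24.1, E = (-7.0315, -42.859). ∠LEA = 51.6° gives EA at 47.000° from the x-axis; with |EA| = 26.4, A = (10.973, -23.551). ∠EAW = 145.8° gives AW at 81.200° from the x-axis; with |AW| = 16.4, W = (13.482, -7.3440). ∠AWS = 92.2° gives WS at 169.00° from the x-axis; with |WS| = 29.0, S = (-14.985, -1.8106). Then |HS| = |S − H| = 15.094.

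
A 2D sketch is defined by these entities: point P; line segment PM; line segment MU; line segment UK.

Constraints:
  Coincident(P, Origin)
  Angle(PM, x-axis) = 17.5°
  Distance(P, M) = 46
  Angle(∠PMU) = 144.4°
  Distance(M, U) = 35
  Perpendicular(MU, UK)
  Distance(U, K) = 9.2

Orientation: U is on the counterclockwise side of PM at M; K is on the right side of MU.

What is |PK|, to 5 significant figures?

80.849

∠PMU = 144.4°, so MU runs at 17.5° + (180° − 144.4°) = 53.100° from the x-axis; with |MU| = 35.0, U = M + 35.0·(cos 53.100°, sin 53.100°) = (64.886, 41.821). MU is perpendicular to UK; with |UK| = 9.2 on the right of MU, K = U + 9.2·(0.79968, -0.60042) = (72.243, 36.298). Then |PK| = |K − P| = 80.849.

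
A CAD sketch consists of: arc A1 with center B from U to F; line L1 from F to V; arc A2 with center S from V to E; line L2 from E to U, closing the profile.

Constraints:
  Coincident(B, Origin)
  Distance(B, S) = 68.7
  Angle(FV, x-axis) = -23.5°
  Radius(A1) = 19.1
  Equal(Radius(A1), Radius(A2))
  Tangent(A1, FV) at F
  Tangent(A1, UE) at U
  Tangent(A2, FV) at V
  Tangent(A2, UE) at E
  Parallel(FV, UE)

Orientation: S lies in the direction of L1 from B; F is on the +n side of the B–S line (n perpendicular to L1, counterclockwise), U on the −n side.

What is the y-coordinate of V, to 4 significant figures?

-9.878

Tangency of A1 to both parallel lines with radius 19.1 puts F and U at B ± 19.1·n: F = (7.616, 17.52), U = (-7.616, -17.52). Equal radii place V and E the same way about S: V = S + 19.1·n = (70.62, -9.878), E = S − 19.1·n = (55.39, -44.91). So V.y = -9.878.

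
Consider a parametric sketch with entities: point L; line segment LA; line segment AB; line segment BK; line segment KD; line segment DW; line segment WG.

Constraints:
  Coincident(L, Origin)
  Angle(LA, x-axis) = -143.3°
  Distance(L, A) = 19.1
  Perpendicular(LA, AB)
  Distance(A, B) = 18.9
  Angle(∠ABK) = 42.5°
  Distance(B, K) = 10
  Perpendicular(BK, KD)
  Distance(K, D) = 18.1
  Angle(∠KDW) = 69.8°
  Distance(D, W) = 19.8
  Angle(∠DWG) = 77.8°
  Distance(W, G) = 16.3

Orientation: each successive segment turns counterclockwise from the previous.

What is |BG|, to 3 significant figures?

2.50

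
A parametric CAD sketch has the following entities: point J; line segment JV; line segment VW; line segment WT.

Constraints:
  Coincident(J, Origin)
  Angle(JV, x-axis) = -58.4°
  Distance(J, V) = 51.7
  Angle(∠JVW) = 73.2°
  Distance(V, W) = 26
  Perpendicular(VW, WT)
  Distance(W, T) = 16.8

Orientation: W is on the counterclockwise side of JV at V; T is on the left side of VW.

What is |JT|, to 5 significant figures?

34.513

J is at the origin; JV runs at -58.4° with length 51.7, so V = 51.7·(cos -58.4°, sin -58.4°) = (27.090, -44.034). ∠JVW = 73.2°, so VW runs at -58.4° + (180° − 73.2°) = 48.400° from the x-axis; with |VW| = 26.0, W = V + 26.0·(cos 48.400°, sin 48.400°) = (44.352, -24.592). The perpendicularity gives WT at right angles to VW; with |WT| = 16.8 on the left of VW, T = W + 16.8·(-0.74780, 0.66393) = (31.789, -13.438). Then |JT| = |T − J| = 34.513.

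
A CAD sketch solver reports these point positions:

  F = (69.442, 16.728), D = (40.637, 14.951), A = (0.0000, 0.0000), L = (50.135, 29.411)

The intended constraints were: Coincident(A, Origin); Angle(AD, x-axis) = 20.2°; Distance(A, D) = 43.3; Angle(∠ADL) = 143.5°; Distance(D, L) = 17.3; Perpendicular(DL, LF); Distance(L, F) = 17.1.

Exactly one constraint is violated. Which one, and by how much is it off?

Distance(L, F) = 17.1 — off by 6.00.

A = (0.00, 0.00) ✓; AD at 20.20° ✓; |AD| = 43.30 ✓; ∠ADL = 143.5° ✓; |DL| = 17.30 ✓; ∠(DL, LF) = 90.00° ✓; |LF| = 23.10 ✗.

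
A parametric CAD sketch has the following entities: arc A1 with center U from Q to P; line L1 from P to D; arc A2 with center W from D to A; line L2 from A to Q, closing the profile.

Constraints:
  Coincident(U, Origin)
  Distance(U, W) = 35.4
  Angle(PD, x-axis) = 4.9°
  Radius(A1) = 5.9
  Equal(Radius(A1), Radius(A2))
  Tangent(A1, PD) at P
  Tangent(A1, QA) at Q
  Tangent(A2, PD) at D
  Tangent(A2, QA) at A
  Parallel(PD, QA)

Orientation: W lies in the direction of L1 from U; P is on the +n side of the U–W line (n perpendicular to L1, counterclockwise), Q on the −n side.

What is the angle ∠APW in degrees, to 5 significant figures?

8.9726°

Tangency of A1 to both parallel lines with radius 5.9 puts P and Q at U ± 5.9·n: P = (-0.50396, 5.8784), Q = (0.50396, -5.8784). Equal radii place D and A the same way about W: D = W + 5.9·n = (34.767, 8.9022), A = W − 5.9·n = (35.775, -2.8547). Then cos ∠APW = PA·PW / (|PA||PW|), giving 8.9726°.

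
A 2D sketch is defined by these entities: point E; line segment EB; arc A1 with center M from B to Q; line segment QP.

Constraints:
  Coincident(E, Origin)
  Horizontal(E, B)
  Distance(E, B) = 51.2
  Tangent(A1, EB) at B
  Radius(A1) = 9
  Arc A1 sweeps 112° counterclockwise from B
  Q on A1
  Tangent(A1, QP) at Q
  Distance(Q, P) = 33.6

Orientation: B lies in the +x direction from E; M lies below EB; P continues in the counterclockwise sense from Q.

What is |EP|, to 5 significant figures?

70.486

E is at the origin; E and B share the same y with |EB| = 51.2 and B on the +x side, so B = (51.200, 0.0000). Since A1 is tangent to EB there, MB ⟂ EB, so M = B + (0, -9) = (51.200, -9.0000). On A1, B sits at bearing 90° from M; a 112° counterclockwise sweep puts Q at bearing 202°, so Q = M + 9.0·(cos 202°, sin 202°) = (42.855, -12.371). The tangent condition forces MQ to be normal to QP, so QP runs along (−sin 202°, cos 202°); with |QP| = 33.6, P = (55.442, -43.525). Then |EP| = |P − E| = 70.486.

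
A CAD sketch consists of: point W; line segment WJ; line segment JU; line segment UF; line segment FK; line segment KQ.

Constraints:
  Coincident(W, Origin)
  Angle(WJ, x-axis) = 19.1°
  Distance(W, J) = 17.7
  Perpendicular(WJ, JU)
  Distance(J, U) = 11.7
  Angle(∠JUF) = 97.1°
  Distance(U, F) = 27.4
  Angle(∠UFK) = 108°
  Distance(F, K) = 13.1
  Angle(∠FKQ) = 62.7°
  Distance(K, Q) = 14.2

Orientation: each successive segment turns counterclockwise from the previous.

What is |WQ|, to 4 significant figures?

3.865

W is at the origin; WJ runs at 19.1° with length 17.7, so J = (16.73, 5.792). WJ ⟂ JU, so JU runs at 109.1°; with |JU| = 11.7, U = (12.90, 16.85). ∠JUF = 97.1° gives UF at -168.0° from the x-axis; with |UF| = 27.4, F = (-13.90, 11.15). ∠UFK = 108.0° gives FK at -96.00° from the x-axis; with |FK| = 13.1, K = (-15.27, -1.877). ∠FKQ = 62.7° gives KQ at 21.30° from the x-axis; with |KQ| = 14.2, Q = (-2.043, 3.281). Then |WQ| = |Q − W| = 3.865.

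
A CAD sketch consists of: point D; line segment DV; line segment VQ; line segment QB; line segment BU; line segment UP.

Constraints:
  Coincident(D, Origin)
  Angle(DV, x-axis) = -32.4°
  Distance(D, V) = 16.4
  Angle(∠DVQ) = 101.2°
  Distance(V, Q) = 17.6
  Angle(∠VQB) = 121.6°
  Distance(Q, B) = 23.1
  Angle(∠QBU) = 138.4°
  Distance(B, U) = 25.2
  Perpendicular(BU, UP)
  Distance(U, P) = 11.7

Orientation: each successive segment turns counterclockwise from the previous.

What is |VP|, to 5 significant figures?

44.648

D is at the origin; DV runs at -32.4° with length 16.4, so V = (13.847, -8.7876). ∠DVQ = 101.2° gives VQ at 46.400° from the x-axis; with |VQ| = 17.6, Q = (25.984, 3.9579). ∠VQB = 121.6° gives QB at 104.80° from the x-axis; with |QB| = 23.1, B = (20.083, 26.291). ∠QBU = 138.4° gives BU at 146.40° from the x-axis; with |BU| = 25.2, U = (-0.90613, 40.237). BU ⟂ UP, so UP runs at -123.60°; with |UP| = 11.7, P = (-7.3808, 30.492). Then |VP| = |P − V| = 44.648.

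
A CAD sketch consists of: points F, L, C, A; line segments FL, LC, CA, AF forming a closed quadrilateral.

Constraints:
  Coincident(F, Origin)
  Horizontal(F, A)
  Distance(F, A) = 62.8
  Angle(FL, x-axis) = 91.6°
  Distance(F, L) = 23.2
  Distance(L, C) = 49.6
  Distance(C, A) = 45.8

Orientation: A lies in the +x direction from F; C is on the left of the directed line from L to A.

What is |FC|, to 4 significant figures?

61.83

F is at the origin; F and A share the same y with |FA| = 62.8 and A in +x, so A = (62.8, 0). FL runs at 91.6° with |FL| = 23.2, so L = (-0.6478, 23.19). C is determined by |LC| = 49.6 and |CA| = 45.8 together: it lies at the intersection of circle(L, 49.6) and circle(A, 45.8). With |LA| = 67.55, the foot of the radical line on LA is 36.46 from L and the perpendicular offset is √(49.6² − 36.46²) = 33.63. Taking the left-of-LA solution: C = (45.14, 42.26).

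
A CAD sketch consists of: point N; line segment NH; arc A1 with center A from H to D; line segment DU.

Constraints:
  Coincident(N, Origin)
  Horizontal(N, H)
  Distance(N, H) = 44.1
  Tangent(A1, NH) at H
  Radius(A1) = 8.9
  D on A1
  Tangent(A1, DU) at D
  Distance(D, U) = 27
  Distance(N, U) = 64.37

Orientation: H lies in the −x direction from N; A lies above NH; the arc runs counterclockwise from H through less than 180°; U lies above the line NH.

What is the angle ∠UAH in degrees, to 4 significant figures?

160.6°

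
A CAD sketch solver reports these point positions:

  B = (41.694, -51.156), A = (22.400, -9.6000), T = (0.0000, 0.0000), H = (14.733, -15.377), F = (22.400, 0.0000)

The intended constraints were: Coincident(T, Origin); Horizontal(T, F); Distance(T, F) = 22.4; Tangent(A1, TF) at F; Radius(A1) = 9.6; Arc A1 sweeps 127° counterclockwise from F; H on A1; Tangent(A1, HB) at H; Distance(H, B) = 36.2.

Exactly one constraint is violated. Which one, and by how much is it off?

Distance(H, B) = 36.2 — off by 8.60.

T = (0.00, 0.00) ✓; T.y = 0.00, F.y = 0.00 ✓; |TF| = 22.40 ✓; ∠(AF, FT) = 90.00° ✓; |AF| = 9.600 ✓; bearing(A→H) − bearing(A→F) = 127.0° ✓; |AH| = 9.600 ✓; ∠(AH, HB) = 90.00° ✓; |HB| = 44.80 ✗.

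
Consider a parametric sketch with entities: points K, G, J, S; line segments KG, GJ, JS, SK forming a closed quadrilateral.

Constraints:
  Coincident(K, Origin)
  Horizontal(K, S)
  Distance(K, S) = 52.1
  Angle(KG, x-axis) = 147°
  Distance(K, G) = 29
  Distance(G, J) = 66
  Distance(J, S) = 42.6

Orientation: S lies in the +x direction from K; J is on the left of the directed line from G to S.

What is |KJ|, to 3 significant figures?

54.5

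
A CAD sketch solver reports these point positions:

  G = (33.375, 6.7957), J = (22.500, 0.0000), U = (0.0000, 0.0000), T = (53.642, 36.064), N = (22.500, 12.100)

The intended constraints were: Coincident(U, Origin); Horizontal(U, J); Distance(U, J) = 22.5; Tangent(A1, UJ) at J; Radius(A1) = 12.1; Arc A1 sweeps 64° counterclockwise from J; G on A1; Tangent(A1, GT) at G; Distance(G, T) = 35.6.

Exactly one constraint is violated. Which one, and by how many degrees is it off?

Tangent(A1, GT) at G — off by 8.70°.

U = (0.00, 0.00) ✓; U.y = 0.00, J.y = 0.00 ✓; |UJ| = 22.50 ✓; ∠(NJ, JU) = 90.00° ✓; |NJ| = 12.10 ✓; bearing(N→G) − bearing(N→J) = 64.00° ✓; |NG| = 12.10 ✓; ∠(NG, GT) = 98.70° ✗; |GT| = 35.60 ✓.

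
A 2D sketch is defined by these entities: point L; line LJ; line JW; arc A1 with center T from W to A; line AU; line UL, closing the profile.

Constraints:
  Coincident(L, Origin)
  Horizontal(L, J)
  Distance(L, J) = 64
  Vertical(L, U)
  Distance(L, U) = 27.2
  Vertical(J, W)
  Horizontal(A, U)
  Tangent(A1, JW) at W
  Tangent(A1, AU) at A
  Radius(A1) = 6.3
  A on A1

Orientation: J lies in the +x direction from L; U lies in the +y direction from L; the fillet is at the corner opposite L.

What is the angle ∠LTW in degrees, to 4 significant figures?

160.1°

L is at the origin; L and J share the same y with |LJ| = 64.0 and J on the +x side, so J = (64.00, 0.000). LU is vertical with |LU| = 27.2 and U on the +y side, so U = (0.000, 27.20). The virtual corner opposite L is at (64.00, 27.20). A1 meets JW tangentially, so TW is at right angles to JW and since A1 is tangent to AU there, TA ⟂ AU, with radius 6.3, so the center T sits 6.3 in from both sides at T = (57.70, 20.90). That places the tangent points at W = (64.00, 20.90) on JW and A = (57.70, 27.20) on AU. Then cos ∠LTW = TL·TW / (|TL||TW|), giving 160.1°.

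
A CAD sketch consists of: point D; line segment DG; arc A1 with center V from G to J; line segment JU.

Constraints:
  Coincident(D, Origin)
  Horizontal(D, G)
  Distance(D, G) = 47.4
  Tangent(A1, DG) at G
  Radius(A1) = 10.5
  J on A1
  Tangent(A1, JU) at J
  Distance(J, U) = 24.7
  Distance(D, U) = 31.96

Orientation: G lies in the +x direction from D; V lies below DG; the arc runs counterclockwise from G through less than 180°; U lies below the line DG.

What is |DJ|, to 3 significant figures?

39.7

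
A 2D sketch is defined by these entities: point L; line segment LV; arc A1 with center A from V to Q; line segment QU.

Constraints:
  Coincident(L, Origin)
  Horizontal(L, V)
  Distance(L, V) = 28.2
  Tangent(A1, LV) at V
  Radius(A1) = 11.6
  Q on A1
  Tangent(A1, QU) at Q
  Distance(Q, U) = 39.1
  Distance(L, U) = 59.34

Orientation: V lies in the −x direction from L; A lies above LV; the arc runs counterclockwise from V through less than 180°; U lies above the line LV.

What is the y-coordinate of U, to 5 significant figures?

52.383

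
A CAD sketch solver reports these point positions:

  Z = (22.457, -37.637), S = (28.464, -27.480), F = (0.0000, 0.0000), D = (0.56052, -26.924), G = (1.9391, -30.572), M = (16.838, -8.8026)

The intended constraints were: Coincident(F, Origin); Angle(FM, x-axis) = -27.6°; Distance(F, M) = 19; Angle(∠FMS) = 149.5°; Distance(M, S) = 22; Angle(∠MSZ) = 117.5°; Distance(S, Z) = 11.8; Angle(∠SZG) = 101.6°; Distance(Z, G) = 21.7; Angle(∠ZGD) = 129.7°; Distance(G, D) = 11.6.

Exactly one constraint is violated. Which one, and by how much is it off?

Distance(G, D) = 11.6 — off by 7.70.

F = (0.00, 0.00) ✓; FM at -27.60° ✓; |FM| = 19.00 ✓; ∠FMS = 149.5° ✓; |MS| = 22.00 ✓; ∠MSZ = 117.5° ✓; |SZ| = 11.80 ✓; ∠SZG = 101.6° ✓; |ZG| = 21.70 ✓; ∠ZGD = 129.7° ✓; |GD| = 3.900 ✗.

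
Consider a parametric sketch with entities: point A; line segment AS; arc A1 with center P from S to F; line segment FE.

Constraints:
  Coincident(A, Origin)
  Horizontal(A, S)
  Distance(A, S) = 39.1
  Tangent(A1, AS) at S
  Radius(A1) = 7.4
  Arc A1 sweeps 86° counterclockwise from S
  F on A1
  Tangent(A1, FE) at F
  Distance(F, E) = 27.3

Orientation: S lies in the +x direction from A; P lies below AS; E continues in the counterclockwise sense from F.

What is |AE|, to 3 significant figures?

45.3

On A1, S sits at bearing 90° from P; an 86° counterclockwise sweep puts F at bearing 176°, so F = P + 7.4·(cos 176°, sin 176°) = (31.7, -6.88). Since A1 is tangent to FE there, PF ⟂ FE, so FE runs along (−sin 176°, cos 176°); with |FE| = 27.3, E = (29.8, -34.1). Then |AE| = |E − A| = 45.3.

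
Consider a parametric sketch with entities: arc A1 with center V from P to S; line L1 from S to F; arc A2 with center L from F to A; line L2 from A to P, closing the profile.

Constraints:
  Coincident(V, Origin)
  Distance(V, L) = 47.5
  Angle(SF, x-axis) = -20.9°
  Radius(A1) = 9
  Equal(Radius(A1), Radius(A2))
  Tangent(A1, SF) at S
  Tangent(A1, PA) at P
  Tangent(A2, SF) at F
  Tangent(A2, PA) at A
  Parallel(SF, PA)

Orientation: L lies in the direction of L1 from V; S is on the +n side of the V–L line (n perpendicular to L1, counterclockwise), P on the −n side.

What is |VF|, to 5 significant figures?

48.345

The slot axis is L1's direction at -20.9°, so u = (cos -20.9°, sin -20.9°) = (0.93420, -0.35674) and n = (−sin -20.9°, cos -20.9°) = (0.35674, 0.93420). V is at the origin and L lies 47.5 along u from V, so L = 47.5·u = (44.375, -16.945). Tangency of A1 to both parallel lines with radius 9.0 puts S and P at V ± 9.0·n: S = (3.2106, 8.4078), P = (-3.2106, -8.4078). Equal radii place F and A the same way about L: F = L + 9.0·n = (47.585, -8.5372), A = L − 9.0·n = (41.164, -25.353). Then |VF| = |F − V| = 48.345.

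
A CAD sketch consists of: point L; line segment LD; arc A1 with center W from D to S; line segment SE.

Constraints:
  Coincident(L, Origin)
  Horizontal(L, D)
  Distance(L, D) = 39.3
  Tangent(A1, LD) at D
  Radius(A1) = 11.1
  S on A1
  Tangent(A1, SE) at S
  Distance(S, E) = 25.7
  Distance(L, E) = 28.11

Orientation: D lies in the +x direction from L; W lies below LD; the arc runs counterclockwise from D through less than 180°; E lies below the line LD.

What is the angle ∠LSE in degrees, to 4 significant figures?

58.63°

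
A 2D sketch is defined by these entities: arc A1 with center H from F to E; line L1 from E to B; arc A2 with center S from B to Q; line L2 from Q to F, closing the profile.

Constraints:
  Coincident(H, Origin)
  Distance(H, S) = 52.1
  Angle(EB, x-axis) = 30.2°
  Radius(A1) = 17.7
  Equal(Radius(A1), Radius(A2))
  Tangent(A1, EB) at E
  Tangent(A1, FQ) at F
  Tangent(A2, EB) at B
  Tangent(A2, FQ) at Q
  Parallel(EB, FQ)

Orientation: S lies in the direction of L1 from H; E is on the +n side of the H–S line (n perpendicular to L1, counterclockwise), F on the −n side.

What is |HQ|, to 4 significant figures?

55.02

The slot axis is L1's direction at 30.2°, so u = (cos 30.2°, sin 30.2°) = (0.8643, 0.5030) and n = (−sin 30.2°, cos 30.2°) = (-0.5030, 0.8643). H is at the origin and S lies 52.1 along u from H, so S = 52.1·u = (45.03, 26.21). Tangency of A1 to both parallel lines with radius 17.7 puts E and F at H ± 17.7·n: E = (-8.903, 15.30), F = (8.903, -15.30). Equal radii place B and Q the same way about S: B = S + 17.7·n = (36.13, 41.51), Q = S − 17.7·n = (53.93, 10.91). Then |HQ| = |Q − H| = 55.02.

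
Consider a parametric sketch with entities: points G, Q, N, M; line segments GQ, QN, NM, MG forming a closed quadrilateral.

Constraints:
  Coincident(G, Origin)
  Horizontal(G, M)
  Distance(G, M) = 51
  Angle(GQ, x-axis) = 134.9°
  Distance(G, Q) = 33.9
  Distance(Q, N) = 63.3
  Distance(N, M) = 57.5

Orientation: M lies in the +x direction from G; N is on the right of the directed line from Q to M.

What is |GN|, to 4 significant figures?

33.10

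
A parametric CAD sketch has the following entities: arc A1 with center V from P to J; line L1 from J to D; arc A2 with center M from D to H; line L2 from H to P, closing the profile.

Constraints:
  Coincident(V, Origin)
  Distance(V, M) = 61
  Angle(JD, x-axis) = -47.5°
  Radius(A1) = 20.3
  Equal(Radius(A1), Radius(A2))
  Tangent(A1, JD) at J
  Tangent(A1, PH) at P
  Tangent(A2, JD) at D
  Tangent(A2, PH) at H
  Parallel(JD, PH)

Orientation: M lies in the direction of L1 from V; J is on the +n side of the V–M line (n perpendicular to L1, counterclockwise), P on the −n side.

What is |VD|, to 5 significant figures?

64.289

The slot axis is L1's direction at -47.5°, so u = (cos -47.5°, sin -47.5°) = (0.67559, -0.73728) and n = (−sin -47.5°, cos -47.5°) = (0.73728, 0.67559). V is at the origin and M lies 61.0 along u from V, so M = 61.0·u = (41.211, -44.974). Tangency of A1 to both parallel lines with radius 20.3 puts J and P at V ± 20.3·n: J = (14.967, 13.714), P = (-14.967, -13.714). Equal radii place D and H the same way about M: D = M + 20.3·n = (56.178, -31.259), H = M − 20.3·n = (26.244, -58.688). Then |VD| = |D − V| = 64.289.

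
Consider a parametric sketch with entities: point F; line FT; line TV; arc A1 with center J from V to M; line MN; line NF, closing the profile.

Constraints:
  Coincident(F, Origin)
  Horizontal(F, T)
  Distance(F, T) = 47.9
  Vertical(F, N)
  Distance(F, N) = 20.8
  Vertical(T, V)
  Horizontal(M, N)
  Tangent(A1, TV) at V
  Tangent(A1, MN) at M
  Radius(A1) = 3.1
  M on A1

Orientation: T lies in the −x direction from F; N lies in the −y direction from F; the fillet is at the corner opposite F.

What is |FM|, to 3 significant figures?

49.4

F is at the origin; F and T share the same y with |FT| = 47.9 and T on the −x side, so T = (-47.9, 0.00). F and N share the same x with |FN| = 20.8 and N on the −y side, so N = (0.00, -20.8). The virtual corner opposite F is at (-47.9, -20.8). Since A1 is tangent to TV there, JV ⟂ TV and the tangent condition forces JM to be normal to MN, with radius 3.1, so the center J sits 3.1 in from both sides at J = (-44.8, -17.7). That places the tangent points at V = (-47.9, -17.7) on TV and M = (-44.8, -20.8) on MN. Then |FM| = |M − F| = 49.4.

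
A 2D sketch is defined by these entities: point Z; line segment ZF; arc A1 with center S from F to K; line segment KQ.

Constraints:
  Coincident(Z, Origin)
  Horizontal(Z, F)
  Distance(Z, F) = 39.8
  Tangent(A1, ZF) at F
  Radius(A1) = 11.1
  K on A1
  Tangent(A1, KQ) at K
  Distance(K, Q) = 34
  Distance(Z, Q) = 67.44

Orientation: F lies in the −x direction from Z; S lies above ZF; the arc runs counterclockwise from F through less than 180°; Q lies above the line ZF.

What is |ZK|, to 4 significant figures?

35.22

Z is at the origin; Z and F share the same y with |ZF| = 39.8 and F on the −x side, so F = (-39.80, 0.000). The tangent condition forces SF to be normal to ZF, so S = F + (0, 11.1) = (-39.80, 11.10). Since SK ⟂ KQ (tangency), |SQ| = √(11.1² + 34.0²) = 35.77 regardless of where K sits on A1. So Q lies on both circle(Z, 67.44) and circle(S, 35.77); the above-ZF intersection is Q = (-49.85, 45.43). K is the foot of the tangent from Q: K = (-30.64, 17.37).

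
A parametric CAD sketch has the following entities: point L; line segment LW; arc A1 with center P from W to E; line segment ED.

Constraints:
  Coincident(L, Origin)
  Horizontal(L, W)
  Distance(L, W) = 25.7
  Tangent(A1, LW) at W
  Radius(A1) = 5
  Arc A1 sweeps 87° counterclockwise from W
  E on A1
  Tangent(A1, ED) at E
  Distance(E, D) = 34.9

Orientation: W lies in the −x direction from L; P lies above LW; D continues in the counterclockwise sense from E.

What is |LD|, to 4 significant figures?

43.86

L is at the origin; L and W share the same y with |LW| = 25.7 and W on the −x side, so W = (-25.70, 0.000). A1 meets LW tangentially, so PW is at right angles to LW, so P = W + (0, 5) = (-25.70, 5.000). On A1, W sits at bearing -90° from P; an 87° counterclockwise sweep puts E at bearing -3°, so E = P + 5.0·(cos -3°, sin -3°) = (-20.71, 4.738). Tangency of A1 to ED means the radius PE is perpendicular to ED, so ED runs along (−sin -3°, cos -3°); with |ED| = 34.9, D = (-18.88, 39.59). Then |LD| = |D − L| = 43.86.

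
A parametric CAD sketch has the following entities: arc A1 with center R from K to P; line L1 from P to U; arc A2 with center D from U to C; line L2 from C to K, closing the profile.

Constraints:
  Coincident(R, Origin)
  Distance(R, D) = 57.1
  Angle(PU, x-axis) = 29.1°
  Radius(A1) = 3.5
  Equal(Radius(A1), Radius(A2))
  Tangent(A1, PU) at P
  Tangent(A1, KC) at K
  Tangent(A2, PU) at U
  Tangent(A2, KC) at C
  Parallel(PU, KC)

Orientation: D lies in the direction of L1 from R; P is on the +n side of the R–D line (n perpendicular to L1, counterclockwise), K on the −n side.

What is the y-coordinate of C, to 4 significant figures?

24.71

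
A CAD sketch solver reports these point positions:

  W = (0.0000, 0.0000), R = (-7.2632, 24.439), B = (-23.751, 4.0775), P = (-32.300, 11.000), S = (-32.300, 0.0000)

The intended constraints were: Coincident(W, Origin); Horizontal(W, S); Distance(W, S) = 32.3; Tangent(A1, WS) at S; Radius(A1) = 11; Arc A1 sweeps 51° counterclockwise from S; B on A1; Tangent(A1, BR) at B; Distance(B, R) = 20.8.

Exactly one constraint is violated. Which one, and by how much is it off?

Distance(B, R) = 20.8 — off by 5.40.

W = (0.00, 0.00) ✓; W.y = 0.00, S.y = 0.00 ✓; |WS| = 32.30 ✓; ∠(PS, SW) = 90.00° ✓; |PS| = 11.00 ✓; bearing(P→B) − bearing(P→S) = 51.00° ✓; |PB| = 11.00 ✓; ∠(PB, BR) = 90.00° ✓; |BR| = 26.20 ✗.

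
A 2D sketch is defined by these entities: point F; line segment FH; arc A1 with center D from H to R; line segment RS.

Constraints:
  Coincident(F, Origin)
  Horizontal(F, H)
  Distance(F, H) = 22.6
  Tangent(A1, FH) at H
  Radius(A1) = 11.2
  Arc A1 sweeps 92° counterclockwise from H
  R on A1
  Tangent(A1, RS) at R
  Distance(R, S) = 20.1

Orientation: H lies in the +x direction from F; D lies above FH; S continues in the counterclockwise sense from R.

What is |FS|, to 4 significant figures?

45.81

On A1, H sits at bearing -90° from D; a 92° counterclockwise sweep puts R at bearing 2°, so R = D + 11.2·(cos 2°, sin 2°) = (33.79, 11.59). Since A1 is tangent to RS there, DR ⟂ RS, so RS runs along (−sin 2°, cos 2°); with |RS| = 20.1, S = (33.09, 31.68). Then |FS| = |S − F| = 45.81.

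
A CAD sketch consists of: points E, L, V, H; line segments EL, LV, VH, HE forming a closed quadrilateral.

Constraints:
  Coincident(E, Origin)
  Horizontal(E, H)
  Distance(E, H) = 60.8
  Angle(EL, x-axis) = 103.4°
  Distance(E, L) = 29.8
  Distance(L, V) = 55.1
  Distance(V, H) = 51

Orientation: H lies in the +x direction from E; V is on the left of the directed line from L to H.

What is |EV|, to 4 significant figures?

65.85

Checks: |LV| = 55.10 ✓; |VH| = 51.00 ✓.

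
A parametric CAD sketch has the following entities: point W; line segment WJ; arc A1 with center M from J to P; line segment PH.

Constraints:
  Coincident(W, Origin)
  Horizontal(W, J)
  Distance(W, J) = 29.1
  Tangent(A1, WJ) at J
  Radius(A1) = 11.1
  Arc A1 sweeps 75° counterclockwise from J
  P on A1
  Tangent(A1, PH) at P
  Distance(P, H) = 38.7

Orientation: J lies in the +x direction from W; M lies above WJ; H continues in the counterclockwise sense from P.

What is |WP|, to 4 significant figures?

40.66

W is at the origin; W and J share the same y with |WJ| = 29.1 and J on the +x side, so J = (29.10, 0.000). A1 meets WJ tangentially, so MJ is at right angles to WJ, so M = J + (0, 11.1) = (29.10, 11.10). On A1, J sits at bearing -90° from M; a 75° counterclockwise sweep puts P at bearing -15°, so P = M + 11.1·(cos -15°, sin -15°) = (39.82, 8.227). Then |WP| = |P − W| = 40.66.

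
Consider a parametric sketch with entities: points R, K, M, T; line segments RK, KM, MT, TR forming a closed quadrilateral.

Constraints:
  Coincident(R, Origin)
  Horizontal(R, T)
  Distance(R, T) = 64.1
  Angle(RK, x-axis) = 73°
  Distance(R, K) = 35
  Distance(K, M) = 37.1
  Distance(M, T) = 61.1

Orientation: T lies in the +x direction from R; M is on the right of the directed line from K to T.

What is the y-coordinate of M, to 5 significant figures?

-2.9313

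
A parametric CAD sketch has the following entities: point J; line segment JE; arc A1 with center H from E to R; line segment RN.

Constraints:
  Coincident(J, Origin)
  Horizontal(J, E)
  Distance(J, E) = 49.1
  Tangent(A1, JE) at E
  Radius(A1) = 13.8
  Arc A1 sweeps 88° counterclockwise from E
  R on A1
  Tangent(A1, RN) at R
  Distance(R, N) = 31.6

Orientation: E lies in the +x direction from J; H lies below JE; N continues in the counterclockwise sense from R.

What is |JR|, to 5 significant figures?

37.737

J is at the origin; JE is horizontal with |JE| = 49.1 and E on the +x side, so E = (49.100, 0.0000). A1 meets JE tangentially, so HE is at right angles to JE, so H = E + (0, -13.8) = (49.100, -13.800). On A1, E sits at bearing 90° from H; an 88° counterclockwise sweep puts R at bearing 178°, so R = H + 13.8·(cos 178°, sin 178°) = (35.308, -13.318). Then |JR| = |R − J| = 37.737.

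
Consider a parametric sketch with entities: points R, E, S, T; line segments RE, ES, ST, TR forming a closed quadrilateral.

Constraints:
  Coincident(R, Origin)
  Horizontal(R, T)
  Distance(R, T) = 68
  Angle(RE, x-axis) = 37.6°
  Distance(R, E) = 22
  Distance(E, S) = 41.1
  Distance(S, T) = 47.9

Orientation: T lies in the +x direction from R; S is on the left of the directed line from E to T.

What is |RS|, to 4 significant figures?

62.97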